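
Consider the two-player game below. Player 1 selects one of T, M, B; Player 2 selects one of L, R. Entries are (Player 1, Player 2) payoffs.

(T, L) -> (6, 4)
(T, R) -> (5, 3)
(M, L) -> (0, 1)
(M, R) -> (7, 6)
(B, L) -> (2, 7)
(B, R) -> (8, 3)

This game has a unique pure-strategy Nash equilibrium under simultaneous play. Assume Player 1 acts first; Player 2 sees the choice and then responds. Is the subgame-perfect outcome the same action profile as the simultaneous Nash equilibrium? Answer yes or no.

no

Backward induction with Player 1 moving first.
- T: Player 2 compares 4, 3 and picks L; Player 1 would get 6.
- M: Player 2 compares 1, 6 and picks R; Player 1 would get 7.
- B: Player 2 compares 7, 3 and picks L; Player 1 would get 2.
Maximizing over 6, 7, 2, Player 1 chooses M. Subgame-perfect outcome: (M, R) with payoffs (7, 6).
Now find the simultaneous Nash equilibrium.
Player 1's best replies: L→T; R→B.
Player 2's best replies: T→L; M→R; B→L.
Only (T, L) has each player best-responding; Nash payoffs (6, 4).
Sequential outcome (M, R) differs from the Nash profile (T, L).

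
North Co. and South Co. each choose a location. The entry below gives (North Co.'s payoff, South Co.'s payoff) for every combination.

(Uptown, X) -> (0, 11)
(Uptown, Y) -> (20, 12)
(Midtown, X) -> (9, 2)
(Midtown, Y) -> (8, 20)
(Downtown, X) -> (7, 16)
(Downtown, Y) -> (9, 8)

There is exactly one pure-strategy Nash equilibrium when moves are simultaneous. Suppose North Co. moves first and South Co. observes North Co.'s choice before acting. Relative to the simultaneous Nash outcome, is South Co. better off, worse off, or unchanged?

Work backward from South Co.'s decision.
- Uptown: South Co. compares 11, 12 and picks Y; North Co. would get 20.
- Midtown: South Co. compares 2, 20 and picks Y; North Co. would get 8.
- Downtown: South Co. compares 16, 8 and picks X; North Co. would get 7.
Maximizing over 20, 8, 7, North Co. chooses Uptown. Subgame-perfect outcome: (Uptown, Y) with payoffs (20, 12).
Under simultaneous play:
North Co.'s best replies: X→Midtown; Y→Uptown.
South Co.'s best replies: Uptown→Y; Midtown→Y; Downtown→X.
The unique mutual best reply is (Uptown, Y), giving (20, 12).
South Co. earns 12 sequentially versus 12 at the Nash outcome: unchanged.

unchanged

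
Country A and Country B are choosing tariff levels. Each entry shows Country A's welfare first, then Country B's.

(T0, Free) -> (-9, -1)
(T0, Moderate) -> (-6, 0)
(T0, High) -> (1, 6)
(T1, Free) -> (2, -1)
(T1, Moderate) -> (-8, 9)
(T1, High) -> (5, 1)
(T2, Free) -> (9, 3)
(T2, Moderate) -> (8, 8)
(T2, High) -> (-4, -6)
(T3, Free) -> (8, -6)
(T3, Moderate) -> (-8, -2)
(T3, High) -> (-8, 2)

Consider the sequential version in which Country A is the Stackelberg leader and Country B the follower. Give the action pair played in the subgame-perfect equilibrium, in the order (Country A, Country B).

(T2, Moderate)

Solve by backward induction (Country A leads).
- T0: Country B compares -1, 0, 6 and picks High; Country A would get 1.
- T1: Country B compares -1, 9, 1 and picks Moderate; Country A would get -8.
- T2: Country B compares 3, 8, -6 and picks Moderate; Country A would get 8.
- T3: Country B compares -6, -2, 2 and picks High; Country A would get -8.
Among 1, -8, 8, -8, the best is 8 at T2. Subgame-perfect outcome: (T2, Moderate) with payoffs (8, 8).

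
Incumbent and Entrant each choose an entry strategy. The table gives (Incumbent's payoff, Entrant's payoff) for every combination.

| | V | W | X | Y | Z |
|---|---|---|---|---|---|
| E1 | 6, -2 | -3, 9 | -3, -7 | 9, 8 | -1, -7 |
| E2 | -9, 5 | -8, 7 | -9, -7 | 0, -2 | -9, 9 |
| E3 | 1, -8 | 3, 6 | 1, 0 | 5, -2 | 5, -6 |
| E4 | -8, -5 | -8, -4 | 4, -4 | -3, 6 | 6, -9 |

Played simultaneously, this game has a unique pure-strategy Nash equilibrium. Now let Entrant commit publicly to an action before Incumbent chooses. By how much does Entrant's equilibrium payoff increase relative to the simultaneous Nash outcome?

2

Work backward from Incumbent's decision.
- V → Incumbent plays E1 (best of 6, -9, 1, -8); Entrant gets -2.
- W → Incumbent plays E3 (best of -3, -8, 3, -8); Entrant gets 6.
- X → Incumbent plays E4 (best of -3, -9, 1, 4); Entrant gets -4.
- Y → Incumbent plays E1 (best of 9, 0, 5, -3); Entrant gets 8.
- Z → Incumbent plays E4 (best of -1, -9, 5, 6); Entrant gets -9.
Among -2, 6, -4, 8, -9, the best is 8 at Y. Subgame-perfect outcome: (E1, Y) with payoffs (9, 8).
Now find the simultaneous Nash equilibrium.
Incumbent's best replies: V→E1; W→E3; X→E4; Y→E1; Z→E4.
Entrant's best replies: E1→W; E2→Z; E3→W; E4→Y.
The unique mutual best reply is (E3, W), giving (3, 6).
Entrant's commitment gain: 8 − 6 = 2.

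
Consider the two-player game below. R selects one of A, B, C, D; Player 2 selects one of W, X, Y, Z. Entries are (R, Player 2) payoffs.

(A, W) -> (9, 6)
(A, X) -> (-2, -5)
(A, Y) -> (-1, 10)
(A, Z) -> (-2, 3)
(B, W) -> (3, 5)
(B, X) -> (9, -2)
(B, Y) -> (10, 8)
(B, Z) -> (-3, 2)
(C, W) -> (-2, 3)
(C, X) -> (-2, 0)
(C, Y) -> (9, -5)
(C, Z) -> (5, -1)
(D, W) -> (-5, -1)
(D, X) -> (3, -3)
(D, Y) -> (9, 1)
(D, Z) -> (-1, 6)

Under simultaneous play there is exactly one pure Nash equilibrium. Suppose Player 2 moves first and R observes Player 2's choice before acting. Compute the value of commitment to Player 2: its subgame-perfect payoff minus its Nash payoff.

0

Solve by backward induction (Player 2 leads).
- W: R compares 9, 3, -2, -5 and picks A; Player 2 would get 6.
- X: R compares -2, 9, -2, 3 and picks B; Player 2 would get -2.
- Y: R compares -1, 10, 9, 9 and picks B; Player 2 would get 8.
- Z: R compares -2, -3, 5, -1 and picks C; Player 2 would get -1.
Maximizing over 6, -2, 8, -1, Player 2 chooses Y. Subgame-perfect outcome: (B, Y) with payoffs (10, 8).
Now find the simultaneous Nash equilibrium.
R's best replies: W→A; X→B; Y→B; Z→C.
Player 2's best replies: A→Y; B→Y; C→W; D→Z.
Only (B, Y) has each player best-responding; Nash payoffs (10, 8).
Player 2's commitment gain: 8 − 8 = 0.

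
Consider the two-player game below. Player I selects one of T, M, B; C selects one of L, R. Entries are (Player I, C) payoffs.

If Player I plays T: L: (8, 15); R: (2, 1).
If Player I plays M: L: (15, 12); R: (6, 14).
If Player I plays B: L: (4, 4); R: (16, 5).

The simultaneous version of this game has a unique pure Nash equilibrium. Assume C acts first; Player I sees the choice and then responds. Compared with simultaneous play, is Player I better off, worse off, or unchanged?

Solve by backward induction (C leads).
- L: BR = M, leader payoff 12.
- R: BR = B, leader payoff 5.
Among 12, 5, the best is 12 at L. Subgame-perfect outcome: (M, L) with payoffs (15, 12).
Under simultaneous play:
Player I's best replies: L→M; R→B.
C's best replies: T→L; M→R; B→R.
The unique mutual best reply is (B, R), giving (16, 5).
Player I earns 15 sequentially versus 16 at the Nash outcome: worse off.

worse off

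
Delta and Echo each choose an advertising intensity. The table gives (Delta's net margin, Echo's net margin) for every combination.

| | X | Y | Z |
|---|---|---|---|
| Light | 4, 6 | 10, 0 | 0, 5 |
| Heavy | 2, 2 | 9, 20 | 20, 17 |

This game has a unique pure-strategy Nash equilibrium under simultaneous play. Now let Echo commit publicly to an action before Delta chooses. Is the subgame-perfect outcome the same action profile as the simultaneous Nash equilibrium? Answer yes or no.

Solve by backward induction (Echo leads).
- X: BR = Light, leader payoff 6.
- Y: BR = Light, leader payoff 0.
- Z: BR = Heavy, leader payoff 17.
Echo's induced payoffs are 6, 0, 17, so Echo commits to Z. Subgame-perfect outcome: (Heavy, Z) with payoffs (20, 17).
For the simultaneous game, intersect best replies.
Delta's best replies: X→Light; Y→Light; Z→Heavy.
Echo's best replies: Light→X; Heavy→Y.
The unique mutual best reply is (Light, X), giving (4, 6).
Sequential outcome (Heavy, Z) differs from the Nash profile (Light, X).

no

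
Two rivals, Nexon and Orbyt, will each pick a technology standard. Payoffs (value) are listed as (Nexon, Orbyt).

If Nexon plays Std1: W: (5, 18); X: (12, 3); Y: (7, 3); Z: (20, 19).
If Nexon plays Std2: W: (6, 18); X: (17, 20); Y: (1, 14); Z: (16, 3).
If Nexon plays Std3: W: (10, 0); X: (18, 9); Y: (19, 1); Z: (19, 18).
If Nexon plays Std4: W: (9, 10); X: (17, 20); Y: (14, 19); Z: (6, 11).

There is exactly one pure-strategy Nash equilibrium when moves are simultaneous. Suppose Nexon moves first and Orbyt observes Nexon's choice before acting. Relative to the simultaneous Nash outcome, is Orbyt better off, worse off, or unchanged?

unchanged

Solve by backward induction (Nexon leads).
- Std1 → Orbyt plays Z (best of 18, 3, 3, 19); Nexon gets 20.
- Std2 → Orbyt plays X (best of 18, 20, 14, 3); Nexon gets 17.
- Std3 → Orbyt plays Z (best of 0, 9, 1, 18); Nexon gets 19.
- Std4 → Orbyt plays X (best of 10, 20, 19, 11); Nexon gets 17.
Nexon's induced payoffs are 20, 17, 19, 17, so Nexon commits to Std1. Subgame-perfect outcome: (Std1, Z) with payoffs (20, 19).
Now find the simultaneous Nash equilibrium.
Nexon's best replies: W→Std3; X→Std3; Y→Std3; Z→Std1.
Orbyt's best replies: Std1→Z; Std2→X; Std3→Z; Std4→X.
The unique mutual best reply is (Std1, Z), giving (20, 19).
Orbyt earns 19 sequentially versus 19 at the Nash outcome: unchanged.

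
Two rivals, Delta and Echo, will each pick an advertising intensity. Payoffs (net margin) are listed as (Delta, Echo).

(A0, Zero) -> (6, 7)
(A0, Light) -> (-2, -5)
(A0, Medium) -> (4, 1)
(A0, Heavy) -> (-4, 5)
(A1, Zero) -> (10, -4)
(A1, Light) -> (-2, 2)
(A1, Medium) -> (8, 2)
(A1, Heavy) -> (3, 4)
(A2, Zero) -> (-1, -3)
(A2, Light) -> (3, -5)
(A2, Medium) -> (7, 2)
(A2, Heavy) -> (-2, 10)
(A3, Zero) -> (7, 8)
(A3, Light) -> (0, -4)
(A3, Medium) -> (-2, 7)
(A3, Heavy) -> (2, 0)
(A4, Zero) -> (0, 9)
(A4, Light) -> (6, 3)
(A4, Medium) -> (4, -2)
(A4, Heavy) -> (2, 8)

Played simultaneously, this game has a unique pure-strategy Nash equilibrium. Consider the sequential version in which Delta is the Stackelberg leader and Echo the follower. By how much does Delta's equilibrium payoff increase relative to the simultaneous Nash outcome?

4

Work backward from Echo's decision.
- A0: Echo compares 7, -5, 1, 5 and picks Zero; Delta would get 6.
- A1: Echo compares -4, 2, 2, 4 and picks Heavy; Delta would get 3.
- A2: Echo compares -3, -5, 2, 10 and picks Heavy; Delta would get -2.
- A3: Echo compares 8, -4, 7, 0 and picks Zero; Delta would get 7.
- A4: Echo compares 9, 3, -2, 8 and picks Zero; Delta would get 0.
Among 6, 3, -2, 7, 0, the best is 7 at A3. Subgame-perfect outcome: (A3, Zero) with payoffs (7, 8).
Under simultaneous play:
Delta's best replies: Zero→A1; Light→A4; Medium→A1; Heavy→A1.
Echo's best replies: A0→Zero; A1→Heavy; A2→Heavy; A3→Zero; A4→Zero.
Only (A1, Heavy) has each player best-responding; Nash payoffs (3, 4).
Delta's commitment gain: 7 − 3 = 4.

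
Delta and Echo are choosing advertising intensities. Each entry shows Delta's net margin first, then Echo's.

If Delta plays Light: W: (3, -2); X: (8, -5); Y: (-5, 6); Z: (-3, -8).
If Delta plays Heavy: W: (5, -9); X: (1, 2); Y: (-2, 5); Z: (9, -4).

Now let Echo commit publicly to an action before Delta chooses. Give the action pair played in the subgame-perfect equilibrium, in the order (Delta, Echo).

Delta best-responds to each possible Echo move:
- W: Delta compares 3, 5 and picks Heavy; Echo would get -9.
- X: Delta compares 8, 1 and picks Light; Echo would get -5.
- Y: Delta compares -5, -2 and picks Heavy; Echo would get 5.
- Z: Delta compares -3, 9 and picks Heavy; Echo would get -4.
Maximizing over -9, -5, 5, -4, Echo chooses Y. Subgame-perfect outcome: (Heavy, Y) with payoffs (-2, 5).

(Heavy, Y)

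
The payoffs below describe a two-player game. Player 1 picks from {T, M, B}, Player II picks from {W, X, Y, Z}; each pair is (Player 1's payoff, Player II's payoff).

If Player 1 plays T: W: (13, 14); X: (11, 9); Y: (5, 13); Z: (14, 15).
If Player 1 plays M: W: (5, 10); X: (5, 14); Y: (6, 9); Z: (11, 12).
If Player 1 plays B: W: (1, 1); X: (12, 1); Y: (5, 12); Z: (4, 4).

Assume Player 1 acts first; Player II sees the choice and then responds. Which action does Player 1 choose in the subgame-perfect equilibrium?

Work backward from Player II's decision.
- T: BR = Z, leader payoff 14.
- M: BR = X, leader payoff 5.
- B: BR = Y, leader payoff 5.
Player 1's induced payoffs are 14, 5, 5, so Player 1 commits to T. Subgame-perfect outcome: (T, Z) with payoffs (14, 15).

T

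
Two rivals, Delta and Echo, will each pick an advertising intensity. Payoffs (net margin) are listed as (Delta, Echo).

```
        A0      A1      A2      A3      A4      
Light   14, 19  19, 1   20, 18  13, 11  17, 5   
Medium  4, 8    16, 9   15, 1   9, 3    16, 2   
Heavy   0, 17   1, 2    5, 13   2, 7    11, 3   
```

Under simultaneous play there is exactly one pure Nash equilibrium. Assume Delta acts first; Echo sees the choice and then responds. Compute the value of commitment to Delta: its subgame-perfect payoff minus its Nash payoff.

2

Echo best-responds to each possible Delta move:
- Light → Echo plays A0 (best of 19, 1, 18, 11, 5); Delta gets 14.
- Medium → Echo plays A1 (best of 8, 9, 1, 3, 2); Delta gets 16.
- Heavy → Echo plays A0 (best of 17, 2, 13, 7, 3); Delta gets 0.
Maximizing over 14, 16, 0, Delta chooses Medium. Subgame-perfect outcome: (Medium, A1) with payoffs (16, 9).
For the simultaneous game, intersect best replies.
Delta's best replies: A0→Light; A1→Light; A2→Light; A3→Light; A4→Light.
Echo's best replies: Light→A0; Medium→A1; Heavy→A0.
Only (Light, A0) has each player best-responding; Nash payoffs (14, 19).
Delta's commitment gain: 16 − 14 = 2.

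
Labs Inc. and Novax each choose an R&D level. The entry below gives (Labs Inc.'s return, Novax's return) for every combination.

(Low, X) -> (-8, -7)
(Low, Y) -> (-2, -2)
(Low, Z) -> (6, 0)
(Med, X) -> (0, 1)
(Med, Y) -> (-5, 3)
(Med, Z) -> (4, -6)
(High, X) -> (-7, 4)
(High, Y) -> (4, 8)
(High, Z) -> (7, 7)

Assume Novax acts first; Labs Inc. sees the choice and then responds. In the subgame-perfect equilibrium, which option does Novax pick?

Labs Inc. best-responds to each possible Novax move:
- X: Labs Inc. compares -8, 0, -7 and picks Med; Novax would get 1.
- Y: Labs Inc. compares -2, -5, 4 and picks High; Novax would get 8.
- Z: Labs Inc. compares 6, 4, 7 and picks High; Novax would get 7.
Novax's induced payoffs are 1, 8, 7, so Novax commits to Y. Subgame-perfect outcome: (High, Y) with payoffs (4, 8).

Y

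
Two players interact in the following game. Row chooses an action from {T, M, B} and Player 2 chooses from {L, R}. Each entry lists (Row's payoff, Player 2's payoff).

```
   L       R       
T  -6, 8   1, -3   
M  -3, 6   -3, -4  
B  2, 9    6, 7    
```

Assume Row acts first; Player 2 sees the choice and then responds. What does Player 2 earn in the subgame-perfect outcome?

Player 2 best-responds to each possible Row move:
- T: BR = L, leader payoff -6.
- M: BR = L, leader payoff -3.
- B: BR = L, leader payoff 2.
Row's induced payoffs are -6, -3, 2, so Row commits to B. Subgame-perfect outcome: (B, L) with payoffs (2, 9).

9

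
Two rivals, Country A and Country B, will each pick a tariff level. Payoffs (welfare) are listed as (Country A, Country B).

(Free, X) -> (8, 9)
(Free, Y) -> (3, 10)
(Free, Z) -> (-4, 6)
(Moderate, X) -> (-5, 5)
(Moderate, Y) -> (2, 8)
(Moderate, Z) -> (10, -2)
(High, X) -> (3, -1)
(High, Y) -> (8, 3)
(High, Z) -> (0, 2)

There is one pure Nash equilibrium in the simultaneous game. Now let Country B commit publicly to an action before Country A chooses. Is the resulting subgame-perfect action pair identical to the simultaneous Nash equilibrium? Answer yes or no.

no

Work backward from Country A's decision.
- X: BR = Free, leader payoff 9.
- Y: BR = High, leader payoff 3.
- Z: BR = Moderate, leader payoff -2.
Country B's induced payoffs are 9, 3, -2, so Country B commits to X. Subgame-perfect outcome: (Free, X) with payoffs (8, 9).
Now find the simultaneous Nash equilibrium.
Country A's best replies: X→Free; Y→High; Z→Moderate.
Country B's best replies: Free→Y; Moderate→Y; High→Y.
The unique mutual best reply is (High, Y), giving (8, 3).
Sequential outcome (Free, X) differs from the Nash profile (High, Y).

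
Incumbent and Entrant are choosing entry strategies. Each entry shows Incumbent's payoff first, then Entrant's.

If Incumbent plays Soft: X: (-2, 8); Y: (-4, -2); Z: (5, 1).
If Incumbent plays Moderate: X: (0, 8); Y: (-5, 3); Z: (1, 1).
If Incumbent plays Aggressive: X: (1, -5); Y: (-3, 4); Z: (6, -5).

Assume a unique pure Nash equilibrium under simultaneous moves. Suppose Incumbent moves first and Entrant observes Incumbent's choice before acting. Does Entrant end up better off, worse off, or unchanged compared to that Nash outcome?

Solve by backward induction (Incumbent leads).
- Soft: BR = X, leader payoff -2.
- Moderate: BR = X, leader payoff 0.
- Aggressive: BR = Y, leader payoff -3.
Maximizing over -2, 0, -3, Incumbent chooses Moderate. Subgame-perfect outcome: (Moderate, X) with payoffs (0, 8).
For the simultaneous game, intersect best replies.
Incumbent's best replies: X→Aggressive; Y→Aggressive; Z→Aggressive.
Entrant's best replies: Soft→X; Moderate→X; Aggressive→Y.
Only (Aggressive, Y) has each player best-responding; Nash payoffs (-3, 4).
Entrant earns 8 sequentially versus 4 at the Nash outcome: better off.

better off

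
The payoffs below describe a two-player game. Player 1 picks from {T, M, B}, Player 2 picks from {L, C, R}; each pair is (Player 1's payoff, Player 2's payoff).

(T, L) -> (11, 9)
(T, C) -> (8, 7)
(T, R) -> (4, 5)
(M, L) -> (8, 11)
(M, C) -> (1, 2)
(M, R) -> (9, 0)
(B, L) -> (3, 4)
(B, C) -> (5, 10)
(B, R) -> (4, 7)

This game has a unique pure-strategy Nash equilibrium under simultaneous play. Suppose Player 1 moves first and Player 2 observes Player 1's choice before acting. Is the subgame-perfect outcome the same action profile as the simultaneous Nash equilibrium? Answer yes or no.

yes

Solve by backward induction (Player 1 leads).
- T: Player 2 compares 9, 7, 5 and picks L; Player 1 would get 11.
- M: Player 2 compares 11, 2, 0 and picks L; Player 1 would get 8.
- B: Player 2 compares 4, 10, 7 and picks C; Player 1 would get 5.
Player 1's induced payoffs are 11, 8, 5, so Player 1 commits to T. Subgame-perfect outcome: (T, L) with payoffs (11, 9).
Now find the simultaneous Nash equilibrium.
Player 1's best replies: L→T; C→T; R→M.
Player 2's best replies: T→L; M→L; B→C.
The unique mutual best reply is (T, L), giving (11, 9).
Sequential outcome (T, L) coincides with the Nash profile (T, L).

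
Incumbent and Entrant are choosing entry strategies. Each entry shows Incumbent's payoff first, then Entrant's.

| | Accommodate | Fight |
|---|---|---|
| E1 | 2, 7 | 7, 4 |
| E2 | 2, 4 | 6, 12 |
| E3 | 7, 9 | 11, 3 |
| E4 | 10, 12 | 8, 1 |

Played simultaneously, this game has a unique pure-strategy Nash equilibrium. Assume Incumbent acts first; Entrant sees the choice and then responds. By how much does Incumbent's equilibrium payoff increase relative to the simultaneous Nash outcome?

Entrant best-responds to each possible Incumbent move:
- E1: Entrant compares 7, 4 and picks Accommodate; Incumbent would get 2.
- E2: Entrant compares 4, 12 and picks Fight; Incumbent would get 6.
- E3: Entrant compares 9, 3 and picks Accommodate; Incumbent would get 7.
- E4: Entrant compares 12, 1 and picks Accommodate; Incumbent would get 10.
Among 2, 6, 7, 10, the best is 10 at E4. Subgame-perfect outcome: (E4, Accommodate) with payoffs (10, 12).
Under simultaneous play:
Incumbent's best replies: Accommodate→E4; Fight→E3.
Entrant's best replies: E1→Accommodate; E2→Fight; E3→Accommodate; E4→Accommodate.
The unique mutual best reply is (E4, Accommodate), giving (10, 12).
Incumbent's commitment gain: 10 − 10 = 0.

0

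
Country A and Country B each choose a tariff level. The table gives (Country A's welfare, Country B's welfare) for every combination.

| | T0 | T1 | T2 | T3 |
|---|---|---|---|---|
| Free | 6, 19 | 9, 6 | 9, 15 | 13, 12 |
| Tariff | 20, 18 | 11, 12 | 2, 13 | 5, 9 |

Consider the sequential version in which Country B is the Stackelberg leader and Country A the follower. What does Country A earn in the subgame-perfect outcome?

20

Country A best-responds to each possible Country B move:
- T0: BR = Tariff, leader payoff 18.
- T1: BR = Tariff, leader payoff 12.
- T2: BR = Free, leader payoff 15.
- T3: BR = Free, leader payoff 12.
Among 18, 12, 15, 12, the best is 18 at T0. Subgame-perfect outcome: (Tariff, T0) with payoffs (20, 18).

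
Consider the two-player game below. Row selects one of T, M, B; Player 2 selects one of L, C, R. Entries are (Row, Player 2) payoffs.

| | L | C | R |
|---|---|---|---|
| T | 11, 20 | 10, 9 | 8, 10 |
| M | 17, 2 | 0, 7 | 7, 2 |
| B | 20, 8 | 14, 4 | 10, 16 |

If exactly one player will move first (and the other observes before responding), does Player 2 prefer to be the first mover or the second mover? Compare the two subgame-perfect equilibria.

second

If Row leads: Player 2's best replies are T→L, M→C, B→R; Row's induced payoffs 11, 0, 10; outcome (T, L), payoffs (11, 20).
If Player 2 leads: Row's best replies are L→B, C→B, R→B; Player 2's induced payoffs 8, 4, 16; outcome (B, R), payoffs (10, 16).
Player 2 gets 16 moving first and 20 moving second, so Player 2 prefers to move second.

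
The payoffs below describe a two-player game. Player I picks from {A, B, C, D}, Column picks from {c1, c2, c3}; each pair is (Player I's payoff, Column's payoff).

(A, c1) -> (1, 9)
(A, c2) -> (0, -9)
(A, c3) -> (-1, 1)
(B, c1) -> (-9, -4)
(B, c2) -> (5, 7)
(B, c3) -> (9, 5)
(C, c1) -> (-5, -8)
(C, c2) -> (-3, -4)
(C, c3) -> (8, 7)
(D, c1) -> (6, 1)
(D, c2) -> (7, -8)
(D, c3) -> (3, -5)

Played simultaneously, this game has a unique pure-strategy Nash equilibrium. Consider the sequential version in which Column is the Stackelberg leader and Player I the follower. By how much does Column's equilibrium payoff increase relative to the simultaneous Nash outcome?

4

Solve by backward induction (Column leads).
- c1: BR = D, leader payoff 1.
- c2: BR = D, leader payoff -8.
- c3: BR = B, leader payoff 5.
Column's induced payoffs are 1, -8, 5, so Column commits to c3. Subgame-perfect outcome: (B, c3) with payoffs (9, 5).
Now find the simultaneous Nash equilibrium.
Player I's best replies: c1→D; c2→D; c3→B.
Column's best replies: A→c1; B→c2; C→c3; D→c1.
Only (D, c1) has each player best-responding; Nash payoffs (6, 1).
Column's commitment gain: 5 − 1 = 4.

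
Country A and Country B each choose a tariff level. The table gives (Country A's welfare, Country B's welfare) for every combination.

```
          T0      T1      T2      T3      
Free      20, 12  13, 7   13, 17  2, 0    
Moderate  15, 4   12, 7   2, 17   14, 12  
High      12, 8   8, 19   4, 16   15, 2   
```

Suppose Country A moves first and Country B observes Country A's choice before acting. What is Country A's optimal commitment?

Work backward from Country B's decision.
- Free: Country B compares 12, 7, 17, 0 and picks T2; Country A would get 13.
- Moderate: Country B compares 4, 7, 17, 12 and picks T2; Country A would get 2.
- High: Country B compares 8, 19, 16, 2 and picks T1; Country A would get 8.
Country A's induced payoffs are 13, 2, 8, so Country A commits to Free. Subgame-perfect outcome: (Free, T2) with payoffs (13, 17).

Free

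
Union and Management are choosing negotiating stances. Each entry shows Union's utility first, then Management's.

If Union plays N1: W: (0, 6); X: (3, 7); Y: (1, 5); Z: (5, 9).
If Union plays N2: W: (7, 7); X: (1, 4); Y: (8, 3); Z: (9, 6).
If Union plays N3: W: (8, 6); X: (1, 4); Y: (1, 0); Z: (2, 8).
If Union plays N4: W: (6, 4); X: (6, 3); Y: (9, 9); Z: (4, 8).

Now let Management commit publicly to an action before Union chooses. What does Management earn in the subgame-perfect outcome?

Solve by backward induction (Management leads).
- W: Union compares 0, 7, 8, 6 and picks N3; Management would get 6.
- X: Union compares 3, 1, 1, 6 and picks N4; Management would get 3.
- Y: Union compares 1, 8, 1, 9 and picks N4; Management would get 9.
- Z: Union compares 5, 9, 2, 4 and picks N2; Management would get 6.
Among 6, 3, 9, 6, the best is 9 at Y. Subgame-perfect outcome: (N4, Y) with payoffs (9, 9).

9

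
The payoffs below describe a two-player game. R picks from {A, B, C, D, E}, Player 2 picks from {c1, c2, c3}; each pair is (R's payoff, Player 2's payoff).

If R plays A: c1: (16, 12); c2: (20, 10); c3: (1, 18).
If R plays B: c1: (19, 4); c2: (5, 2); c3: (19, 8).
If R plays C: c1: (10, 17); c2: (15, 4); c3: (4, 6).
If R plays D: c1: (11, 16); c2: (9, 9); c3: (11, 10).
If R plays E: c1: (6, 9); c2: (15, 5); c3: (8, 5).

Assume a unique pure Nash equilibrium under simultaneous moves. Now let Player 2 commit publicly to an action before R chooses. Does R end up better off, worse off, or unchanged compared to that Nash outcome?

better off

Solve by backward induction (Player 2 leads).
- c1 → R plays B (best of 16, 19, 10, 11, 6); Player 2 gets 4.
- c2 → R plays A (best of 20, 5, 15, 9, 15); Player 2 gets 10.
- c3 → R plays B (best of 1, 19, 4, 11, 8); Player 2 gets 8.
Player 2's induced payoffs are 4, 10, 8, so Player 2 commits to c2. Subgame-perfect outcome: (A, c2) with payoffs (20, 10).
Under simultaneous play:
R's best replies: c1→B; c2→A; c3→B.
Player 2's best replies: A→c3; B→c3; C→c1; D→c1; E→c1.
The unique mutual best reply is (B, c3), giving (19, 8).
R earns 20 sequentially versus 19 at the Nash outcome: better off.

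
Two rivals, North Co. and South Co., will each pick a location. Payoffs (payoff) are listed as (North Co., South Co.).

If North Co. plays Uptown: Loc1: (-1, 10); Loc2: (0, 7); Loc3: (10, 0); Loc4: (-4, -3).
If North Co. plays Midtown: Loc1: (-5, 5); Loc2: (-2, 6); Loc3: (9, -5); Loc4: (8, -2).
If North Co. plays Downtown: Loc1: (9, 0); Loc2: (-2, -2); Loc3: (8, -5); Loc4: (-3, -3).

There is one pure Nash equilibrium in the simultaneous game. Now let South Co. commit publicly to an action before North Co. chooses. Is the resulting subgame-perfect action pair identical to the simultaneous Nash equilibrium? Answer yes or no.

no

Work backward from North Co.'s decision.
- Loc1: North Co. compares -1, -5, 9 and picks Downtown; South Co. would get 0.
- Loc2: North Co. compares 0, -2, -2 and picks Uptown; South Co. would get 7.
- Loc3: North Co. compares 10, 9, 8 and picks Uptown; South Co. would get 0.
- Loc4: North Co. compares -4, 8, -3 and picks Midtown; South Co. would get -2.
Maximizing over 0, 7, 0, -2, South Co. chooses Loc2. Subgame-perfect outcome: (Uptown, Loc2) with payoffs (0, 7).
Under simultaneous play:
North Co.'s best replies: Loc1→Downtown; Loc2→Uptown; Loc3→Uptown; Loc4→Midtown.
South Co.'s best replies: Uptown→Loc1; Midtown→Loc2; Downtown→Loc1.
Only (Downtown, Loc1) has each player best-responding; Nash payoffs (9, 0).
Sequential outcome (Uptown, Loc2) differs from the Nash profile (Downtown, Loc1).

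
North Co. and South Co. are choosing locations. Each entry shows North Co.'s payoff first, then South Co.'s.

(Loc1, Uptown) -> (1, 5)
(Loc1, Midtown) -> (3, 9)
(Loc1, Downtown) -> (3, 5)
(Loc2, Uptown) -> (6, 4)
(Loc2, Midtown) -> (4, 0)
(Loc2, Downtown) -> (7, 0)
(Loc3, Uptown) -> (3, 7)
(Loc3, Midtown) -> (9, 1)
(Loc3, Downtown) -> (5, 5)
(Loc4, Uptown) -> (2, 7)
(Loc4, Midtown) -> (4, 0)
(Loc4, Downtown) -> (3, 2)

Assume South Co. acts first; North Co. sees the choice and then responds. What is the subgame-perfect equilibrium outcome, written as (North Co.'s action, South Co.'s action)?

Solve by backward induction (South Co. leads).
- Uptown: BR = Loc2, leader payoff 4.
- Midtown: BR = Loc3, leader payoff 1.
- Downtown: BR = Loc2, leader payoff 0.
Among 4, 1, 0, the best is 4 at Uptown. Subgame-perfect outcome: (Loc2, Uptown) with payoffs (6, 4).

(Loc2, Uptown)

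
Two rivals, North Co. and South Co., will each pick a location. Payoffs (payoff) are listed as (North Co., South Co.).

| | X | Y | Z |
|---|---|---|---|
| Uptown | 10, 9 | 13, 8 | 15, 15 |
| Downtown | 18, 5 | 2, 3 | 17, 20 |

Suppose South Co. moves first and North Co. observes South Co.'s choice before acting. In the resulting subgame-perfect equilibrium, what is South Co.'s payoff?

20

Backward induction with South Co. moving first.
- X: BR = Downtown, leader payoff 5.
- Y: BR = Uptown, leader payoff 8.
- Z: BR = Downtown, leader payoff 20.
Among 5, 8, 20, the best is 20 at Z. Subgame-perfect outcome: (Downtown, Z) with payoffs (17, 20).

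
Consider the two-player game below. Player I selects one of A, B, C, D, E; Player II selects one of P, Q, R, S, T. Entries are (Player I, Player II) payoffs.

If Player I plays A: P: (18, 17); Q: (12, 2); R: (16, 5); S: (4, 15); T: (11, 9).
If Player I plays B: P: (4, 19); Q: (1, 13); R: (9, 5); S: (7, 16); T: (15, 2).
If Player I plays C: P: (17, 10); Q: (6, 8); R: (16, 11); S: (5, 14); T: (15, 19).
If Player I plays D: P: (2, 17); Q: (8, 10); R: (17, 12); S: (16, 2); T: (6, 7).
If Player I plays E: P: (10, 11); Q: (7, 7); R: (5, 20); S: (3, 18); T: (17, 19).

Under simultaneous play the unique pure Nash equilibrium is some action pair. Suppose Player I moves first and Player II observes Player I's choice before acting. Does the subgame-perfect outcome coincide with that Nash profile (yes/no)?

Work backward from Player II's decision.
- A: Player II compares 17, 2, 5, 15, 9 and picks P; Player I would get 18.
- B: Player II compares 19, 13, 5, 16, 2 and picks P; Player I would get 4.
- C: Player II compares 10, 8, 11, 14, 19 and picks T; Player I would get 15.
- D: Player II compares 17, 10, 12, 2, 7 and picks P; Player I would get 2.
- E: Player II compares 11, 7, 20, 18, 19 and picks R; Player I would get 5.
Player I's induced payoffs are 18, 4, 15, 2, 5, so Player I commits to A. Subgame-perfect outcome: (A, P) with payoffs (18, 17).
For the simultaneous game, intersect best replies.
Player I's best replies: P→A; Q→A; R→D; S→D; T→E.
Player II's best replies: A→P; B→P; C→T; D→P; E→R.
The unique mutual best reply is (A, P), giving (18, 17).
Sequential outcome (A, P) coincides with the Nash profile (A, P).

yes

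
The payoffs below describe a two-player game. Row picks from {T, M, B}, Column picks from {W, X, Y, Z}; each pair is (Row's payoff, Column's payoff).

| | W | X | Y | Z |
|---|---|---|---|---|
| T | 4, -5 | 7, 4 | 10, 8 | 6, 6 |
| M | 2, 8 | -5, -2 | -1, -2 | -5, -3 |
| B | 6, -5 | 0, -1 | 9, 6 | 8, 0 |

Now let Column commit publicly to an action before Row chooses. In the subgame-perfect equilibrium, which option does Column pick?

Y

Row best-responds to each possible Column move:
- W: Row compares 4, 2, 6 and picks B; Column would get -5.
- X: Row compares 7, -5, 0 and picks T; Column would get 4.
- Y: Row compares 10, -1, 9 and picks T; Column would get 8.
- Z: Row compares 6, -5, 8 and picks B; Column would get 0.
Column's induced payoffs are -5, 4, 8, 0, so Column commits to Y. Subgame-perfect outcome: (T, Y) with payoffs (10, 8).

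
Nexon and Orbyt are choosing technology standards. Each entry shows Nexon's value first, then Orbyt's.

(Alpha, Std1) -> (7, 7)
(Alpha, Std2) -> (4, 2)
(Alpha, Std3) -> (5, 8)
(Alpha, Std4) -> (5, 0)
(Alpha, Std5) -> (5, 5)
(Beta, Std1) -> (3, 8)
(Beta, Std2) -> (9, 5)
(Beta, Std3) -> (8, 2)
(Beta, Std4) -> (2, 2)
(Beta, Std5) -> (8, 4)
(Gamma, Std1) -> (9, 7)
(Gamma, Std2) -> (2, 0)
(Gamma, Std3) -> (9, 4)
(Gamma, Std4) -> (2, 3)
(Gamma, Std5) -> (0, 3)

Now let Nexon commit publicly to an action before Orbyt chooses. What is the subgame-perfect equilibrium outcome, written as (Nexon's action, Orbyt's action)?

Solve by backward induction (Nexon leads).
- Alpha → Orbyt plays Std3 (best of 7, 2, 8, 0, 5); Nexon gets 5.
- Beta → Orbyt plays Std1 (best of 8, 5, 2, 2, 4); Nexon gets 3.
- Gamma → Orbyt plays Std1 (best of 7, 0, 4, 3, 3); Nexon gets 9.
Maximizing over 5, 3, 9, Nexon chooses Gamma. Subgame-perfect outcome: (Gamma, Std1) with payoffs (9, 7).

(Gamma, Std1)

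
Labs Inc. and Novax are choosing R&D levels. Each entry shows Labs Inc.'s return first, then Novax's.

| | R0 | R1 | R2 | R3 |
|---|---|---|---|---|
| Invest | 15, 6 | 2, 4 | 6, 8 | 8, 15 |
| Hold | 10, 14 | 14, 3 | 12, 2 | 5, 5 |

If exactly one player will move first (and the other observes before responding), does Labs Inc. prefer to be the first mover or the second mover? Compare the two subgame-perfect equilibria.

first

If Labs Inc. leads: Novax's best replies are Invest→R3, Hold→R0; Labs Inc.'s induced payoffs 8, 10; outcome (Hold, R0), payoffs (10, 14).
If Novax leads: Labs Inc.'s best replies are R0→Invest, R1→Hold, R2→Hold, R3→Invest; Novax's induced payoffs 6, 3, 2, 15; outcome (Invest, R3), payoffs (8, 15).
Labs Inc. gets 10 moving first and 8 moving second, so Labs Inc. prefers to move first.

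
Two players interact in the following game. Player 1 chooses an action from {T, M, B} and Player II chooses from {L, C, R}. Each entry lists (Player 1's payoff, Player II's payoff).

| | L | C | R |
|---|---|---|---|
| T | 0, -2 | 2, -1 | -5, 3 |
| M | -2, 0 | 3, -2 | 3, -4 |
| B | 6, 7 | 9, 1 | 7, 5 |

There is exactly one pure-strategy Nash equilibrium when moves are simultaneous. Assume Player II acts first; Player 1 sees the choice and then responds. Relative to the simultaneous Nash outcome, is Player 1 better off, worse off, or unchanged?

unchanged

Backward induction with Player II moving first.
- L: Player 1 compares 0, -2, 6 and picks B; Player II would get 7.
- C: Player 1 compares 2, 3, 9 and picks B; Player II would get 1.
- R: Player 1 compares -5, 3, 7 and picks B; Player II would get 5.
Maximizing over 7, 1, 5, Player II chooses L. Subgame-perfect outcome: (B, L) with payoffs (6, 7).
Now find the simultaneous Nash equilibrium.
Player 1's best replies: L→B; C→B; R→B.
Player II's best replies: T→R; M→L; B→L.
The unique mutual best reply is (B, L), giving (6, 7).
Player 1 earns 6 sequentially versus 6 at the Nash outcome: unchanged.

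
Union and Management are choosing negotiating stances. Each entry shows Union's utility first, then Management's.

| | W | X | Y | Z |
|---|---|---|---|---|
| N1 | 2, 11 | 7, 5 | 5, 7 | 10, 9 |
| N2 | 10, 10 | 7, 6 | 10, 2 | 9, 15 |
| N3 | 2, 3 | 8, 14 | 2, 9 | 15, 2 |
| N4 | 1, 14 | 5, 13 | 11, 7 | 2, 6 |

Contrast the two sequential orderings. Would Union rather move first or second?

If Union leads: Management's best replies are N1→W, N2→Z, N3→X, N4→W; Union's induced payoffs 2, 9, 8, 1; outcome (N2, Z), payoffs (9, 15).
If Management leads: Union's best replies are W→N2, X→N3, Y→N4, Z→N3; Management's induced payoffs 10, 14, 7, 2; outcome (N3, X), payoffs (8, 14).
Union gets 9 moving first and 8 moving second, so Union prefers to move first.

first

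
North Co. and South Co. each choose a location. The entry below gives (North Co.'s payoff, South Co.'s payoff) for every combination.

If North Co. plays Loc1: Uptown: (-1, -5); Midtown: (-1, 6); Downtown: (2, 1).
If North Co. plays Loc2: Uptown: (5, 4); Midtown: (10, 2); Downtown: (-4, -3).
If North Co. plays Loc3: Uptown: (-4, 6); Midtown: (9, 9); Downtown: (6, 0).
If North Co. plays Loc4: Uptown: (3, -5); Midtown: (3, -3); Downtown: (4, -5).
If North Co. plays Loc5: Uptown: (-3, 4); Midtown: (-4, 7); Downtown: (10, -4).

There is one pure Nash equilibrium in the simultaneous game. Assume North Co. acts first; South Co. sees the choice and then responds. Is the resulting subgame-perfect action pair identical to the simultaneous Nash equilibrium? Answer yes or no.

no

Backward induction with North Co. moving first.
- Loc1: South Co. compares -5, 6, 1 and picks Midtown; North Co. would get -1.
- Loc2: South Co. compares 4, 2, -3 and picks Uptown; North Co. would get 5.
- Loc3: South Co. compares 6, 9, 0 and picks Midtown; North Co. would get 9.
- Loc4: South Co. compares -5, -3, -5 and picks Midtown; North Co. would get 3.
- Loc5: South Co. compares 4, 7, -4 and picks Midtown; North Co. would get -4.
Among -1, 5, 9, 3, -4, the best is 9 at Loc3. Subgame-perfect outcome: (Loc3, Midtown) with payoffs (9, 9).
Now find the simultaneous Nash equilibrium.
North Co.'s best replies: Uptown→Loc2; Midtown→Loc2; Downtown→Loc5.
South Co.'s best replies: Loc1→Midtown; Loc2→Uptown; Loc3→Midtown; Loc4→Midtown; Loc5→Midtown.
Only (Loc2, Uptown) has each player best-responding; Nash payoffs (5, 4).
Sequential outcome (Loc3, Midtown) differs from the Nash profile (Loc2, Uptown).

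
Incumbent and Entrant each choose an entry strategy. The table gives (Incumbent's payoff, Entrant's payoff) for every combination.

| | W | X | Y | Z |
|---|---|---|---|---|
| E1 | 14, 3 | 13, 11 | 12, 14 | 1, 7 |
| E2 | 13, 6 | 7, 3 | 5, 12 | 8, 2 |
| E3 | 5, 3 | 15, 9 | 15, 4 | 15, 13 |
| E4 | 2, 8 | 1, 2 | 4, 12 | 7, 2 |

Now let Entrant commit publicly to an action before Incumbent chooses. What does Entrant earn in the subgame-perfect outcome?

13

Backward induction with Entrant moving first.
- W: Incumbent compares 14, 13, 5, 2 and picks E1; Entrant would get 3.
- X: Incumbent compares 13, 7, 15, 1 and picks E3; Entrant would get 9.
- Y: Incumbent compares 12, 5, 15, 4 and picks E3; Entrant would get 4.
- Z: Incumbent compares 1, 8, 15, 7 and picks E3; Entrant would get 13.
Entrant's induced payoffs are 3, 9, 4, 13, so Entrant commits to Z. Subgame-perfect outcome: (E3, Z) with payoffs (15, 13).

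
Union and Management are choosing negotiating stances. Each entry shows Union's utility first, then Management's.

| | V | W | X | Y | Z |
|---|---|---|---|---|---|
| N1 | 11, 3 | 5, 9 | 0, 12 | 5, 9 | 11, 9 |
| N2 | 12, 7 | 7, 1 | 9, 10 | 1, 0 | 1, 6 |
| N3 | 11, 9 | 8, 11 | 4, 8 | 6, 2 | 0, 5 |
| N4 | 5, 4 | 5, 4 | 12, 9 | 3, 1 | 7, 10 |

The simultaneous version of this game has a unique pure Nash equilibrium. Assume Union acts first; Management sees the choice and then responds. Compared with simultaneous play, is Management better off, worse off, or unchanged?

Backward induction with Union moving first.
- N1: BR = X, leader payoff 0.
- N2: BR = X, leader payoff 9.
- N3: BR = W, leader payoff 8.
- N4: BR = Z, leader payoff 7.
Among 0, 9, 8, 7, the best is 9 at N2. Subgame-perfect outcome: (N2, X) with payoffs (9, 10).
For the simultaneous game, intersect best replies.
Union's best replies: V→N2; W→N3; X→N4; Y→N3; Z→N1.
Management's best replies: N1→X; N2→X; N3→W; N4→Z.
Only (N3, W) has each player best-responding; Nash payoffs (8, 11).
Management earns 10 sequentially versus 11 at the Nash outcome: worse off.

worse off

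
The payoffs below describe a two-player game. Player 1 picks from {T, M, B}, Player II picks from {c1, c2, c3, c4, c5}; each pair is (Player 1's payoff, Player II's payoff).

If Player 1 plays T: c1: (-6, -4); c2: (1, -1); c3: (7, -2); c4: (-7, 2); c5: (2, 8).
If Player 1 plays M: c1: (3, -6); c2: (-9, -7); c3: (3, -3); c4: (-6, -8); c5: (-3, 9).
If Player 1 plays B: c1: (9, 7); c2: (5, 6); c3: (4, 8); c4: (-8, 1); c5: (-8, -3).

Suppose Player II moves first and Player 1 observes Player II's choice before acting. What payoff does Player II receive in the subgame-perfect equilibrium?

Work backward from Player 1's decision.
- c1: BR = B, leader payoff 7.
- c2: BR = B, leader payoff 6.
- c3: BR = T, leader payoff -2.
- c4: BR = M, leader payoff -8.
- c5: BR = T, leader payoff 8.
Maximizing over 7, 6, -2, -8, 8, Player II chooses c5. Subgame-perfect outcome: (T, c5) with payoffs (2, 8).

8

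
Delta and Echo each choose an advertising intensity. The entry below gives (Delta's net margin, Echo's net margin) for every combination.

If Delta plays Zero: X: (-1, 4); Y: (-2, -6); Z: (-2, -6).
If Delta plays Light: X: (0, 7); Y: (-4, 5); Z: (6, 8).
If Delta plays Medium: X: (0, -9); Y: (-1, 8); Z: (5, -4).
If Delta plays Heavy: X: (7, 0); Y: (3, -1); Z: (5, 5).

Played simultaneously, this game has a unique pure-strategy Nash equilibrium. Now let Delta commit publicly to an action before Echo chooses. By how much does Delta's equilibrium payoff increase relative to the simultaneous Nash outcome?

Work backward from Echo's decision.
- Zero → Echo plays X (best of 4, -6, -6); Delta gets -1.
- Light → Echo plays Z (best of 7, 5, 8); Delta gets 6.
- Medium → Echo plays Y (best of -9, 8, -4); Delta gets -1.
- Heavy → Echo plays Z (best of 0, -1, 5); Delta gets 5.
Maximizing over -1, 6, -1, 5, Delta chooses Light. Subgame-perfect outcome: (Light, Z) with payoffs (6, 8).
Now find the simultaneous Nash equilibrium.
Delta's best replies: X→Heavy; Y→Heavy; Z→Light.
Echo's best replies: Zero→X; Light→Z; Medium→Y; Heavy→Z.
The unique mutual best reply is (Light, Z), giving (6, 8).
Delta's commitment gain: 6 − 6 = 0.

0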